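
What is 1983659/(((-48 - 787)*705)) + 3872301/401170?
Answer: 296748462029/47231749950 ≈ 6.2828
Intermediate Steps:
1983659/(((-48 - 787)*705)) + 3872301/401170 = 1983659/((-835*705)) + 3872301*(1/401170) = 1983659/(-588675) + 3872301/401170 = 1983659*(-1/588675) + 3872301/401170 = -1983659/588675 + 3872301/401170 = 296748462029/47231749950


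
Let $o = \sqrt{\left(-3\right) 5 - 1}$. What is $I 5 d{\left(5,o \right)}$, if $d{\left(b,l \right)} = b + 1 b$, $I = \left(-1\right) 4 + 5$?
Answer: $50$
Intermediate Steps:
$I = 1$ ($I = -4 + 5 = 1$)
$o = 4 i$ ($o = \sqrt{-15 - 1} = \sqrt{-16} = 4 i \approx 4.0 i$)
$d{\left(b,l \right)} = 2 b$ ($d{\left(b,l \right)} = b + b = 2 b$)
$I 5 d{\left(5,o \right)} = 1 \cdot 5 \cdot 2 \cdot 5 = 5 \cdot 10 = 50$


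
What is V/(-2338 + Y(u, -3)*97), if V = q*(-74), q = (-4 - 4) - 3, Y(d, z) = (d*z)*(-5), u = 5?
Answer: 814/4937 ≈ 0.16488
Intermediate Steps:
Y(d, z) = -5*d*z
q = -11 (q = -8 - 3 = -11)
V = 814 (V = -11*(-74) = 814)
V/(-2338 + Y(u, -3)*97) = 814/(-2338 - 5*5*(-3)*97) = 814/(-2338 + 75*97) = 814/(-2338 + 7275) = 814/4937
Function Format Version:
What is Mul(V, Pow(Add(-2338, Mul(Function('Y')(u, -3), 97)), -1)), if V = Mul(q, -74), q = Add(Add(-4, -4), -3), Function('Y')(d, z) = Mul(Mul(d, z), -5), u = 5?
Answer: Rational(814, 4937) ≈ 0.16488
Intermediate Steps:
Function('Y')(d, z) = Mul(-5, d, z)
q = -11 (q = Add(-8, -3) = -11)
V = 814 (V = Mul(-11, -74) = 814)
Mul(V, Pow(Add(-2338, Mul(Function('Y')(u, -3), 97)), -1)) = Mul(814, Pow(Add(-2338, Mul(Mul(-5, 5, -3), 97)), -1)) = Mul(814, Pow(Add(-2338, Mul(75, 97)), -1)) = Mul(814, Pow(Add(-2338, 7275), -1)) = Mul(814, Pow(4937, -1)) = Mul(814, Rational(1, 4937)) = Rational(814, 4937)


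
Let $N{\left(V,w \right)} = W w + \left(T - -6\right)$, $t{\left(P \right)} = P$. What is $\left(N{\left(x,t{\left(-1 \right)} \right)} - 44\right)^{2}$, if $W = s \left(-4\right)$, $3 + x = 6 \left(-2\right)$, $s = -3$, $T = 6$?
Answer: $1936$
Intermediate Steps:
$x = -15$ ($x = -3 + 6 \left(-2\right) = -3 - 12 = -15$)
$W = 12$ ($W = \left(-3\right) \left(-4\right) = 12$)
$N{\left(V,w \right)} = 12 + 12 w$ ($N{\left(V,w \right)} = 12 w + \left(6 - -6\right) = 12 w + \left(6 + 6\right) = 12 w + 12 = 12 + 12 w$)
$\left(N{\left(x,t{\left(-1 \right)} \right)} - 44\right)^{2} = \left(\left(12 + 12 \left(-1\right)\right) - 44\right)^{2} = \left(\left(12 - 12\right) - 44\right)^{2} = \left(0 - 44\right)^{2} = \left(-44\right)^{2} = 1936$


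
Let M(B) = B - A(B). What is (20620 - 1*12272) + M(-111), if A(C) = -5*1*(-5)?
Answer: 8212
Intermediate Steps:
A(C) = 25 (A(C) = -5*(-5) = 25)
M(B) = -25 + B (M(B) = B - 1*25 = B - 25 = -25 + B)
(20620 - 1*12272) + M(-111) = (20620 - 1*12272) + (-25 - 111) = (20620 - 12272) - 136 = 8348 - 136 = 8212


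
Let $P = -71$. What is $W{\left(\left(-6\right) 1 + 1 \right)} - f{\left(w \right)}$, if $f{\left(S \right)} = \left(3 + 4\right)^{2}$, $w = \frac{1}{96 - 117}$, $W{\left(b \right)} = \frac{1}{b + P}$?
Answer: $- \frac{3725}{76} \approx -49.013$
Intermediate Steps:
$W{\left(b \right)} = \frac{1}{-71 + b}$ ($W{\left(b \right)} = \frac{1}{b - 71} = \frac{1}{-71 + b}$)
$w = - \frac{1}{21}$ ($w = \frac{1}{-21} = - \frac{1}{21} \approx -0.047619$)
$f{\left(S \right)} = 49$ ($f{\left(S \right)} = 7^{2} = 49$)
$W{\left(\left(-6\right) 1 + 1 \right)} - f{\left(w \right)} = \frac{1}{-71 + \left(\left(-6\right) 1 + 1\right)} - 49 = \frac{1}{-71 + \left(-6 + 1\right)} - 49 = \frac{1}{-71 - 5} - 49 = \frac{1}{-76} - 49 = - \frac{1}{76} - 49 = - \frac{3725}{76}$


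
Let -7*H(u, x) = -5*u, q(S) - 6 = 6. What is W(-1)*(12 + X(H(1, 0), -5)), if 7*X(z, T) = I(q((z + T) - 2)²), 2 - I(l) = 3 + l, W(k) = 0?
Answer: 0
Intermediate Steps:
q(S) = 12 (q(S) = 6 + 6 = 12)
H(u, x) = 5*u/7 (H(u, x) = -(-5)*u/7 = 5*u/7)
I(l) = -1 - l (I(l) = 2 - (3 + l) = 2 + (-3 - l) = -1 - l)
X(z, T) = -145/7 (X(z, T) = (-1 - 1*12²)/7 = (-1 - 1*144)/7 = (-1 - 144)/7 = (⅐)*(-145) = -145/7)
W(-1)*(12 + X(H(1, 0), -5)) = 0*(12 - 145/7) = 0*(-61/7) = 0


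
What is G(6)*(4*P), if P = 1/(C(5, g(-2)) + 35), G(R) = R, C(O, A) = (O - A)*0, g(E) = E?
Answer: 24/35 ≈ 0.68571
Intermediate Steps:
C(O, A) = 0
P = 1/35 (P = 1/(0 + 35) = 1/35 ≈ 0.028571)
G(6)*(4*P) = 6*(4*(1/35)) = 6*(4/35) = 24/35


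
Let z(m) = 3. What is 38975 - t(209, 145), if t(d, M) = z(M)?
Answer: 38972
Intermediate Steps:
t(d, M) = 3
38975 - t(209, 145) = 38975 - 1*3 = 38975 - 3 = 38972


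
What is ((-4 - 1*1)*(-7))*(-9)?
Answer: -315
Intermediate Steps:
((-4 - 1*1)*(-7))*(-9) = ((-4 - 1)*(-7))*(-9) = -5*(-7)*(-9) = 35*(-9) = -315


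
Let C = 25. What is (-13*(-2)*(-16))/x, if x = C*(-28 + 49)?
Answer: -416/525 ≈ -0.79238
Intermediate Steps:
x = 525 (x = 25*(-28 + 49) = 25*21 = 525)
(-13*(-2)*(-16))/x = (-13*(-2)*(-16))/525 = (26*(-16))*(1/525) = -416*1/525 = -416/525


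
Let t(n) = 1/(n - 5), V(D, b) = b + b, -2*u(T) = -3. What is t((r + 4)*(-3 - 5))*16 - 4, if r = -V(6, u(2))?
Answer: -68/13 ≈ -5.2308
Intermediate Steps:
u(T) = 3/2 (u(T) = -1/2*(-3) = 3/2)
V(D, b) = 2*b
r = -3 (r = -2*3/2 = -1*3 = -3)
t(n) = 1/(-5 + n)
t((r + 4)*(-3 - 5))*16 - 4 = 16/(-5 + (-3 + 4)*(-3 - 5)) - 4 = 16/(-5 + 1*(-8)) - 4 = 16/(-5 - 8) - 4 = 16/(-13) - 4 = -1/13*16 - 4 = -16/13 - 4 = -68/13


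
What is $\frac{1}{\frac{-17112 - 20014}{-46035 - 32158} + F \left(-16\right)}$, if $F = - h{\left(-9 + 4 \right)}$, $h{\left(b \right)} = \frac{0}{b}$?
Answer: $\frac{78193}{37126} \approx 2.1062$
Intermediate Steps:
$h{\left(b \right)} = 0$
$F = 0$ ($F = \left(-1\right) 0 = 0$)
$\frac{1}{\frac{-17112 - 20014}{-46035 - 32158} + F \left(-16\right)} = \frac{1}{\frac{-17112 - 20014}{-46035 - 32158} + 0 \left(-16\right)} = \frac{1}{- \frac{37126}{-78193} + 0} = \frac{1}{\left(-37126\right) \left(- \frac{1}{78193}\right) + 0} = \frac{1}{\frac{37126}{78193} + 0} = \frac{1}{\frac{37126}{78193}} = \frac{78193}{37126}$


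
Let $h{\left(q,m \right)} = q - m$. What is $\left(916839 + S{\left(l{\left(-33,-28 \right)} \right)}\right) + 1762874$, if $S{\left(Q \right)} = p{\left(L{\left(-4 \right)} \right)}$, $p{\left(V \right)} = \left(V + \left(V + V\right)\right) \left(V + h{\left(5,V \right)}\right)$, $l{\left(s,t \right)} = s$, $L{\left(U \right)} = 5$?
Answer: $2679788$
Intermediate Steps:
$p{\left(V \right)} = 15 V$ ($p{\left(V \right)} = \left(V + \left(V + V\right)\right) \left(V - \left(-5 + V\right)\right) = \left(V + 2 V\right) 5 = 3 V 5 = 15 V$)
$S{\left(Q \right)} = 75$ ($S{\left(Q \right)} = 15 \cdot 5 = 75$)
$\left(916839 + S{\left(l{\left(-33,-28 \right)} \right)}\right) + 1762874 = \left(916839 + 75\right) + 1762874 = 916914 + 1762874 = 2679788$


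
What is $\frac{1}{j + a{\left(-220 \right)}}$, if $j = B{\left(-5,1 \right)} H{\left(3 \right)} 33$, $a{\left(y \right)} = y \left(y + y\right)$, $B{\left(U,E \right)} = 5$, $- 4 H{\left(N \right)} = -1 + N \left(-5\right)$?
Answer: $\frac{1}{97460} \approx 1.0261 \cdot 10^{-5}$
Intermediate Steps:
$H{\left(N \right)} = \frac{1}{4} + \frac{5 N}{4}$ ($H{\left(N \right)} = - \frac{-1 + N \left(-5\right)}{4} = - \frac{-1 - 5 N}{4} = \frac{1}{4} + \frac{5 N}{4}$)
$a{\left(y \right)} = 2 y^{2}$ ($a{\left(y \right)} = y 2 y = 2 y^{2}$)
$j = 660$ ($j = 5 \left(\frac{1}{4} + \frac{5}{4} \cdot 3\right) 33 = 5 \left(\frac{1}{4} + \frac{15}{4}\right) 33 = 5 \cdot 4 \cdot 33 = 20 \cdot 33 = 660$)
$\frac{1}{j + a{\left(-220 \right)}} = \frac{1}{660 + 2 \left(-220\right)^{2}} = \frac{1}{660 + 2 \cdot 48400} = \frac{1}{660 + 96800} = \frac{1}{97460}$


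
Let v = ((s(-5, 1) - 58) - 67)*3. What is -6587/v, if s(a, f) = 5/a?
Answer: 941/54 ≈ 17.426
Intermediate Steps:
v = -378 (v = ((5/(-5) - 58) - 67)*3 = ((5*(-⅕) - 58) - 67)*3 = ((-1 - 58) - 67)*3 = (-59 - 67)*3 = -126*3 = -378)
-6587/v = -6587/(-378) = -6587*(-1/378) = 941/54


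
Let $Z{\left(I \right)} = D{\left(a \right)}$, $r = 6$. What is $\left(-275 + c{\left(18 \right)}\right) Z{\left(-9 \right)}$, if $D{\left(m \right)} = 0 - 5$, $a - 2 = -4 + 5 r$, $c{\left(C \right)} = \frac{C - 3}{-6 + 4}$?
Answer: $\frac{2825}{2} \approx 1412.5$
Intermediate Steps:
$c{\left(C \right)} = \frac{3}{2} - \frac{C}{2}$ ($c{\left(C \right)} = \frac{-3 + C}{-2} = \left(-3 + C\right) \left(- \frac{1}{2}\right) = \frac{3}{2} - \frac{C}{2}$)
$a = 28$ ($a = 2 + \left(-4 + 5 \cdot 6\right) = 2 + \left(-4 + 30\right) = 2 + 26 = 28$)
$D{\left(m \right)} = -5$ ($D{\left(m \right)} = 0 - 5 = -5$)
$Z{\left(I \right)} = -5$
$\left(-275 + c{\left(18 \right)}\right) Z{\left(-9 \right)} = \left(-275 + \left(\frac{3}{2} - 9\right)\right) \left(-5\right) = \left(-275 - \frac{15}{2}\right) \left(-5\right) = \left(- \frac{565}{2}\right) \left(-5\right) = \frac{2825}{2}$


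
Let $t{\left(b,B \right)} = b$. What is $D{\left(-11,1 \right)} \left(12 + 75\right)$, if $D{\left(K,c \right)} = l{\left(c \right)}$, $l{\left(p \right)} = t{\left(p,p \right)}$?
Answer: $87$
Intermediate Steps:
$l{\left(p \right)} = p$
$D{\left(K,c \right)} = c$
$D{\left(-11,1 \right)} \left(12 + 75\right) = 1 \left(12 + 75\right) = 1 \cdot 87 = 87$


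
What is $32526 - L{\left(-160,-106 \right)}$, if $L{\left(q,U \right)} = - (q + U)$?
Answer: $32260$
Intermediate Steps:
$L{\left(q,U \right)} = - U - q$ ($L{\left(q,U \right)} = - (U + q) = - U - q$)
$32526 - L{\left(-160,-106 \right)} = 32526 - \left(\left(-1\right) \left(-106\right) - -160\right) = 32526 - \left(106 + 160\right) = 32526 - 266 = 32260$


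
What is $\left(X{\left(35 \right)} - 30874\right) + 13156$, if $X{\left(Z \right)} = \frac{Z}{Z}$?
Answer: $-17717$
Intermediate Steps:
$X{\left(Z \right)} = 1$
$\left(X{\left(35 \right)} - 30874\right) + 13156 = \left(1 - 30874\right) + 13156 = -30873 + 13156 = -17717$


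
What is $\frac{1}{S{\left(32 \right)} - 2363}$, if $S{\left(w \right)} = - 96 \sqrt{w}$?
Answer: $- \frac{2363}{5288857} + \frac{384 \sqrt{2}}{5288857} \approx -0.00034411$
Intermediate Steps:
$\frac{1}{S{\left(32 \right)} - 2363} = \frac{1}{- 96 \sqrt{32} - 2363} = \frac{1}{- 96 \cdot 4 \sqrt{2} - 2363} = \frac{1}{- 384 \sqrt{2} - 2363} = \frac{1}{-2363 - 384 \sqrt{2}}$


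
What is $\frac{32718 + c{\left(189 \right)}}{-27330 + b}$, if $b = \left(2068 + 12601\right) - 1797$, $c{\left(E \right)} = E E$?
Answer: $- \frac{68439}{14458} \approx -4.7336$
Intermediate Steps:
$c{\left(E \right)} = E^{2}$
$b = 12872$ ($b = 14669 - 1797 = 12872$)
$\frac{32718 + c{\left(189 \right)}}{-27330 + b} = \frac{32718 + 189^{2}}{-27330 + 12872} = \frac{32718 + 35721}{-14458} = 68439 \left(- \frac{1}{14458}\right) = - \frac{68439}{14458}$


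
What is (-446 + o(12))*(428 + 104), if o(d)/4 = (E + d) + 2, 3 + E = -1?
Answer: -215992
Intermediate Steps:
E = -4 (E = -3 - 1 = -4)
o(d) = -8 + 4*d (o(d) = 4*((-4 + d) + 2) = 4*(-2 + d) = -8 + 4*d)
(-446 + o(12))*(428 + 104) = (-446 + (-8 + 4*12))*(428 + 104) = (-446 + (-8 + 48))*532 = (-446 + 40)*532 = -406*532 = -215992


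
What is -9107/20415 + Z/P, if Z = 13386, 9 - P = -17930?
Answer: 109904717/366224685 ≈ 0.30010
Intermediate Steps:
P = 17939 (P = 9 - 1*(-17930) = 9 + 17930 = 17939)
-9107/20415 + Z/P = -9107/20415 + 13386/17939 = 109904717/366224685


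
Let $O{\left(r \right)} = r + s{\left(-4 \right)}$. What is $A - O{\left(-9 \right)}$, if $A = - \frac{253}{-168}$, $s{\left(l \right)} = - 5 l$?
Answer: $- \frac{1595}{168} \approx -9.494$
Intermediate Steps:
$O{\left(r \right)} = 20 + r$ ($O{\left(r \right)} = r - -20 = r + 20 = 20 + r$)
$A = \frac{253}{168}$ ($A = \left(-253\right) \left(- \frac{1}{168}\right) = \frac{253}{168} \approx 1.506$)
$A - O{\left(-9 \right)} = \frac{253}{168} - \left(20 - 9\right) = \frac{253}{168} - 11 = - \frac{1595}{168}$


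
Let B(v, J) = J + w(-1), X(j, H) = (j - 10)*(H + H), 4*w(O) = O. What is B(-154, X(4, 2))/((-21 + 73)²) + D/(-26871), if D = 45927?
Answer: -984917/573248 ≈ -1.7181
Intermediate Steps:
w(O) = O/4
X(j, H) = 2*H*(-10 + j) (X(j, H) = (-10 + j)*(2*H) = 2*H*(-10 + j))
B(v, J) = -¼ + J (B(v, J) = J + (¼)*(-1) = J - ¼ = -¼ + J)
B(-154, X(4, 2))/((-21 + 73)²) + D/(-26871) = (-¼ + 2*2*(-10 + 4))/((-21 + 73)²) + 45927/(-26871) = (-¼ + 2*2*(-6))/(52²) + 45927*(-1/26871) = (-¼ - 24)/2704 - 15309/8957 = -97/4*1/2704 - 15309/8957 = -97/10816 - 15309/8957 = -984917/573248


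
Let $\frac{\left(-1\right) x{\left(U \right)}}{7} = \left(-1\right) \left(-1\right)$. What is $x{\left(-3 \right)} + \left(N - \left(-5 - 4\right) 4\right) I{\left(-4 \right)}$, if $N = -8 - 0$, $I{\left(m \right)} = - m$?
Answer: $105$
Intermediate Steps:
$N = -8$ ($N = -8 + 0 = -8$)
$x{\left(U \right)} = -7$ ($x{\left(U \right)} = - 7 \left(\left(-1\right) \left(-1\right)\right) = \left(-7\right) 1 = -7$)
$x{\left(-3 \right)} + \left(N - \left(-5 - 4\right) 4\right) I{\left(-4 \right)} = -7 + \left(-8 - \left(-5 - 4\right) 4\right) \left(\left(-1\right) \left(-4\right)\right) = -7 + \left(-8 - \left(-9\right) 4\right) 4 = -7 + \left(-8 - -36\right) 4 = -7 + \left(-8 + 36\right) 4 = -7 + 28 \cdot 4 = -7 + 112 = 105$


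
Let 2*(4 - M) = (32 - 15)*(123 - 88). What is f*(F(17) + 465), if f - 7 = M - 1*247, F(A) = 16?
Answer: -513227/2 ≈ -2.5661e+5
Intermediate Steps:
M = -587/2 (M = 4 - (32 - 15)*(123 - 88)/2 = 4 - 17*35/2 = 4 - ½*595 = 4 - 595/2 = -587/2 ≈ -293.50)
f = -1067/2 (f = 7 + (-587/2 - 1*247) = 7 + (-587/2 - 247) = 7 - 1081/2 = -1067/2 ≈ -533.50)
f*(F(17) + 465) = -1067*(16 + 465)/2 = -1067/2*481 = -513227/2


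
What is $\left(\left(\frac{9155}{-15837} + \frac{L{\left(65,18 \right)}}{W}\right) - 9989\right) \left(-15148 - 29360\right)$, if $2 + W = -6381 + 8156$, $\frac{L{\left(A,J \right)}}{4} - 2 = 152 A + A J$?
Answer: $\frac{461230223500432}{1039963} \approx 4.4351 \cdot 10^{8}$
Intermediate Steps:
$L{\left(A,J \right)} = 8 + 608 A + 4 A J$ ($L{\left(A,J \right)} = 8 + 4 \left(152 A + A J\right) = 8 + \left(608 A + 4 A J\right) = 8 + 608 A + 4 A J$)
$W = 1773$ ($W = -2 + \left(-6381 + 8156\right) = -2 + 1775 = 1773$)
$\left(\left(\frac{9155}{-15837} + \frac{L{\left(65,18 \right)}}{W}\right) - 9989\right) \left(-15148 - 29360\right) = \left(\left(\frac{9155}{-15837} + \frac{8 + 608 \cdot 65 + 4 \cdot 65 \cdot 18}{1773}\right) - 9989\right) \left(-15148 - 29360\right) = \left(\left(9155 \left(- \frac{1}{15837}\right) + \left(8 + 39520 + 4680\right) \frac{1}{1773}\right) - 9989\right) \left(-44508\right) = \left(\left(- \frac{9155}{15837} + 44208 \cdot \frac{1}{1773}\right) - 9989\right) \left(-44508\right) = \left(\left(- \frac{9155}{15837} + \frac{4912}{197}\right) - 9989\right) \left(-44508\right) = \left(\frac{75987809}{3119889} - 9989\right) \left(-44508\right) = \left(- \frac{31088583412}{3119889}\right) \left(-44508\right) = \frac{461230223500432}{1039963}$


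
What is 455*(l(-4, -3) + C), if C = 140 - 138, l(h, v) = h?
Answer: -910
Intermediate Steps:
C = 2
455*(l(-4, -3) + C) = 455*(-4 + 2) = 455*(-2) = -910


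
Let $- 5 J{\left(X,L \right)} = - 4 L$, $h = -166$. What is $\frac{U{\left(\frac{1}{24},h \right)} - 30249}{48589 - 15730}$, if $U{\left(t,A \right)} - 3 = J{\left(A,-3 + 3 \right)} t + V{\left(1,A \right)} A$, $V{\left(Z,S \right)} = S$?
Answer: $- \frac{2690}{32859} \approx -0.081865$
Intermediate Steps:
$J{\left(X,L \right)} = \frac{4 L}{5}$ ($J{\left(X,L \right)} = - \frac{\left(-4\right) L}{5} = \frac{4 L}{5}$)
$U{\left(t,A \right)} = 3 + A^{2}$ ($U{\left(t,A \right)} = 3 + \left(\frac{4 \left(-3 + 3\right)}{5} t + A A\right) = 3 + \left(\frac{4}{5} \cdot 0 t + A^{2}\right) = 3 + \left(0 t + A^{2}\right) = 3 + \left(0 + A^{2}\right) = 3 + A^{2}$)
$\frac{U{\left(\frac{1}{24},h \right)} - 30249}{48589 - 15730} = \frac{\left(3 + \left(-166\right)^{2}\right) - 30249}{48589 - 15730} = \frac{\left(3 + 27556\right) - 30249}{32859} = \left(27559 - 30249\right) \frac{1}{32859} = \left(-2690\right) \frac{1}{32859} = - \frac{2690}{32859}$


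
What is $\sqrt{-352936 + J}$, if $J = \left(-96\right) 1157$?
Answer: $2 i \sqrt{116002} \approx 681.18 i$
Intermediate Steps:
$J = -111072$
$\sqrt{-352936 + J} = \sqrt{-352936 - 111072} = \sqrt{-464008} = 2 i \sqrt{116002}$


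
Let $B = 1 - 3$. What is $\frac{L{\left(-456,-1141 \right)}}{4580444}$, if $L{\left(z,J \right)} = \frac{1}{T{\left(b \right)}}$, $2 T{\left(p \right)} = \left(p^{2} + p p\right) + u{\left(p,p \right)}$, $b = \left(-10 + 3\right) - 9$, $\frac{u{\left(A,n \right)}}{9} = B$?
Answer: $\frac{1}{1131369668} \approx 8.8388 \cdot 10^{-10}$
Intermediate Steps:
$B = -2$ ($B = 1 - 3 = -2$)
$u{\left(A,n \right)} = -18$ ($u{\left(A,n \right)} = 9 \left(-2\right) = -18$)
$b = -16$ ($b = -7 - 9 = -16$)
$T{\left(p \right)} = -9 + p^{2}$ ($T{\left(p \right)} = \frac{\left(p^{2} + p p\right) - 18}{2} = \frac{\left(p^{2} + p^{2}\right) - 18}{2} = \frac{2 p^{2} - 18}{2} = \frac{-18 + 2 p^{2}}{2} = -9 + p^{2}$)
$L{\left(z,J \right)} = \frac{1}{247}$ ($L{\left(z,J \right)} = \frac{1}{-9 + \left(-16\right)^{2}} = \frac{1}{-9 + 256} = \frac{1}{247}$)
$\frac{L{\left(-456,-1141 \right)}}{4580444} = \frac{1}{247 \cdot 4580444} = \frac{1}{247} \cdot \frac{1}{4580444} = \frac{1}{1131369668}$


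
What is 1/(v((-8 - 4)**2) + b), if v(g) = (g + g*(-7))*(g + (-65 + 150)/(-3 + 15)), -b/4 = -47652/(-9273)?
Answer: -281/36686392 ≈ -7.6595e-6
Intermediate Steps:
b = -5776/281 (b = -(-190608)/(-9273) = -(-190608)*(-1)/9273 = -4*1444/281 = -5776/281 ≈ -20.555)
v(g) = -6*g*(85/12 + g) (v(g) = (g - 7*g)*(g + 85/12) = (-6*g)*(g + 85*(1/12)) = (-6*g)*(g + 85/12) = (-6*g)*(85/12 + g) = -6*g*(85/12 + g))
1/(v((-8 - 4)**2) + b) = 1/(-(-8 - 4)**2*(85 + 12*(-8 - 4)**2)/2 - 5776/281) = 1/(-1/2*(-12)**2*(85 + 12*(-12)**2) - 5776/281) = 1/(-1/2*144*(85 + 12*144) - 5776/281) = 1/(-1/2*144*(85 + 1728) - 5776/281) = 1/(-1/2*144*1813 - 5776/281) = 1/(-130536 - 5776/281) = 1/(-36686392/281) = -281/36686392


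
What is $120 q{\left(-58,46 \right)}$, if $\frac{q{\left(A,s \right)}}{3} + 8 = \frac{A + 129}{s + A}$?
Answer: $-5010$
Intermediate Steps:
$q{\left(A,s \right)} = -24 + \frac{3 \left(129 + A\right)}{A + s}$ ($q{\left(A,s \right)} = -24 + 3 \frac{A + 129}{s + A} = -24 + 3 \frac{129 + A}{A + s} = -24 + \frac{3 \left(129 + A\right)}{A + s}$)
$120 q{\left(-58,46 \right)} = 120 \frac{3 \left(129 - 368 - -406\right)}{-58 + 46} = 120 \frac{3 \left(129 - 368 + 406\right)}{-12} = 120 \cdot 3 \left(- \frac{1}{12}\right) 167 = 120 \left(- \frac{167}{4}\right) = -5010$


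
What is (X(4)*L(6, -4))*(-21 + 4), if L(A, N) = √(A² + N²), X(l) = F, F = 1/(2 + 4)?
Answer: -17*√13/3 ≈ -20.431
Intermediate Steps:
F = ⅙ (F = 1/6 = ⅙ ≈ 0.16667)
X(l) = ⅙
(X(4)*L(6, -4))*(-21 + 4) = (√(6² + (-4)²)/6)*(-21 + 4) = (√(36 + 16)/6)*(-17) = (√52/6)*(-17) = ((2*√13)/6)*(-17) = (√13/3)*(-17) = -17*√13/3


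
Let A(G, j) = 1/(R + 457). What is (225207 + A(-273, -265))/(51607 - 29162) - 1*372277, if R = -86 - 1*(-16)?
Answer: -646718181289/1737243 ≈ -3.7227e+5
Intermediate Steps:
R = -70 (R = -86 + 16 = -70)
A(G, j) = 1/387 (A(G, j) = 1/(-70 + 457) = 1/387)
(225207 + A(-273, -265))/(51607 - 29162) - 1*372277 = (225207 + 1/387)/(51607 - 29162) - 1*372277 = (87155110/387)/22445 - 372277 = (87155110/387)*(1/22445) - 372277 = 17431022/1737243 - 372277 = -646718181289/1737243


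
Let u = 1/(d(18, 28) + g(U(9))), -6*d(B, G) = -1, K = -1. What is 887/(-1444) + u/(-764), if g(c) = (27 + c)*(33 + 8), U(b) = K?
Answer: -1083762715/1764318188 ≈ -0.61427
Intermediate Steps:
d(B, G) = ⅙ (d(B, G) = -⅙*(-1) = ⅙)
U(b) = -1
g(c) = 1107 + 41*c (g(c) = (27 + c)*41 = 1107 + 41*c)
u = 6/6397 (u = 1/(⅙ + (1107 + 41*(-1))) = 1/(⅙ + (1107 - 41)) = 1/(⅙ + 1066) = 1/(6397/6) = 6/6397 ≈ 0.00093794)
887/(-1444) + u/(-764) = 887/(-1444) + (6/6397)/(-764) = 887*(-1/1444) + (6/6397)*(-1/764) = -887/1444 - 3/2443654 = -1083762715/1764318188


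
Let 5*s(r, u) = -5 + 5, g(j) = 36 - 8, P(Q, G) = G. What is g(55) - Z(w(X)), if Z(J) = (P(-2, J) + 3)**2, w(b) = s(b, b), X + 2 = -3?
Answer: 19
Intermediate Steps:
g(j) = 28
X = -5 (X = -2 - 3 = -5)
s(r, u) = 0 (s(r, u) = (-5 + 5)/5 = (1/5)*0 = 0)
w(b) = 0
Z(J) = (3 + J)**2 (Z(J) = (J + 3)**2 = (3 + J)**2)
g(55) - Z(w(X)) = 28 - (3 + 0)**2 = 28 - 1*3**2 = 28 - 1*9 = 28 - 9 = 19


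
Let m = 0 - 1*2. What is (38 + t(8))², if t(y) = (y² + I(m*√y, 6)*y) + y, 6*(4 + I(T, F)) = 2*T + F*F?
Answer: 144932/9 - 2688*√2 ≈ 12302.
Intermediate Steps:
m = -2 (m = 0 - 2 = -2)
I(T, F) = -4 + T/3 + F²/6 (I(T, F) = -4 + (2*T + F*F)/6 = -4 + (2*T + F²)/6 = -4 + (F² + 2*T)/6 = -4 + (T/3 + F²/6) = -4 + T/3 + F²/6)
t(y) = y + y² + y*(2 - 2*√y/3) (t(y) = (y² + (-4 + (-2*√y)/3 + (⅙)*6²)*y) + y = (y² + (-4 - 2*√y/3 + (⅙)*36)*y) + y = (y² + (-4 - 2*√y/3 + 6)*y) + y = (y² + (2 - 2*√y/3)*y) + y = (y² + y*(2 - 2*√y/3)) + y = y + y² + y*(2 - 2*√y/3))
(38 + t(8))² = (38 + (⅓)*8*(9 - 4*√2 + 3*8))² = (38 + (⅓)*8*(9 - 4*√2 + 24))² = (38 + (⅓)*8*(33 - 4*√2))² = (38 + (88 - 32*√2/3))² = (126 - 32*√2/3)²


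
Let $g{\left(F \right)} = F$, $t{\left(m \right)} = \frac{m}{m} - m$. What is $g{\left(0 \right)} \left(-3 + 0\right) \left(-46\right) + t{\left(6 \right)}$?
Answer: $-5$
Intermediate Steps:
$t{\left(m \right)} = 1 - m$
$g{\left(0 \right)} \left(-3 + 0\right) \left(-46\right) + t{\left(6 \right)} = 0 \left(-3 + 0\right) \left(-46\right) + \left(1 - 6\right) = 0 \left(-3\right) \left(-46\right) + \left(1 - 6\right) = 0 \left(-46\right) - 5 = 0 - 5 = -5$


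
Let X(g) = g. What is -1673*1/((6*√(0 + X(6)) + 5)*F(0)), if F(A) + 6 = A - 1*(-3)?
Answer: -8365/573 + 3346*√6/191 ≈ 28.312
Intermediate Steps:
F(A) = -3 + A (F(A) = -6 + (A - 1*(-3)) = -6 + (A + 3) = -6 + (3 + A) = -3 + A)
-1673*1/((6*√(0 + X(6)) + 5)*F(0)) = -1673*1/((-3 + 0)*(6*√(0 + 6) + 5)) = -1673*(-1/(3*(6*√6 + 5))) = -1673*(-1/(3*(5 + 6*√6))) = -1673/(-15 - 18*√6)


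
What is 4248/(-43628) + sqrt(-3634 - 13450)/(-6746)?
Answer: -1062/10907 - I*sqrt(4271)/3373 ≈ -0.097369 - 0.019375*I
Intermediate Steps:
4248/(-43628) + sqrt(-3634 - 13450)/(-6746) = 4248*(-1/43628) + sqrt(-17084)*(-1/6746) = -1062/10907 + (2*I*sqrt(4271))*(-1/6746) = -1062/10907 - I*sqrt(4271)/3373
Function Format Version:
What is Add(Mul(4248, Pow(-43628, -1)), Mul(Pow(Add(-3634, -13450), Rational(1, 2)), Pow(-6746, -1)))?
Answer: Add(Rational(-1062, 10907), Mul(Rational(-1, 3373), I, Pow(4271, Rational(1, 2)))) ≈ Add(-0.097369, Mul(-0.019375, I))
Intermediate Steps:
Add(Mul(4248, Pow(-43628, -1)), Mul(Pow(Add(-3634, -13450), Rational(1, 2)), Pow(-6746, -1))) = Add(Mul(4248, Rational(-1, 43628)), Mul(Pow(-17084, Rational(1, 2)), Rational(-1, 6746))) = Add(Rational(-1062, 10907), Mul(Mul(2, I, Pow(4271, Rational(1, 2))), Rational(-1, 6746))) = Add(Rational(-1062, 10907), Mul(Rational(-1, 3373), I, Pow(4271, Rational(1, 2))))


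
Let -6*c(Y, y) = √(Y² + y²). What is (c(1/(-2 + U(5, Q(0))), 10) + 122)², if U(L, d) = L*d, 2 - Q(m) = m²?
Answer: (5856 - √6401)²/2304 ≈ 14480.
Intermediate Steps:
Q(m) = 2 - m²
c(Y, y) = -√(Y² + y²)/6
(c(1/(-2 + U(5, Q(0))), 10) + 122)² = (-√((1/(-2 + 5*(2 - 1*0²)))² + 10²)/6 + 122)² = (-√((1/(-2 + 5*(2 - 1*0)))² + 100)/6 + 122)² = (-√((1/(-2 + 5*(2 + 0)))² + 100)/6 + 122)² = (-√((1/(-2 + 5*2))² + 100)/6 + 122)² = (-√((1/(-2 + 10))² + 100)/6 + 122)² = (-√((1/8)² + 100)/6 + 122)² = (-√((⅛)² + 100)/6 + 122)² = (-√(1/64 + 100)/6 + 122)² = (-√6401/48 + 122)² = (122 - √6401/48)²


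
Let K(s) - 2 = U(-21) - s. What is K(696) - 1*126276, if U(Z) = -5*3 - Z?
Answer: -126964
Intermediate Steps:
U(Z) = -15 - Z
K(s) = 8 - s (K(s) = 2 + ((-15 - 1*(-21)) - s) = 2 + ((-15 + 21) - s) = 2 + (6 - s) = 8 - s)
K(696) - 1*126276 = (8 - 1*696) - 1*126276 = (8 - 696) - 126276 = -688 - 126276 = -126964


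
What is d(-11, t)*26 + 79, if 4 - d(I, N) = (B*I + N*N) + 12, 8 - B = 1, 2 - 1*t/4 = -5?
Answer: -18511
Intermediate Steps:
t = 28 (t = 8 - 4*(-5) = 8 + 20 = 28)
B = 7 (B = 8 - 1*1 = 8 - 1 = 7)
d(I, N) = -8 - N² - 7*I (d(I, N) = 4 - ((7*I + N*N) + 12) = 4 - ((7*I + N²) + 12) = 4 - ((N² + 7*I) + 12) = 4 - (12 + N² + 7*I) = 4 + (-12 - N² - 7*I) = -8 - N² - 7*I)
d(-11, t)*26 + 79 = (-8 - 1*28² - 7*(-11))*26 + 79 = (-8 - 1*784 + 77)*26 + 79 = (-8 - 784 + 77)*26 + 79 = -715*26 + 79 = -18590 + 79 = -18511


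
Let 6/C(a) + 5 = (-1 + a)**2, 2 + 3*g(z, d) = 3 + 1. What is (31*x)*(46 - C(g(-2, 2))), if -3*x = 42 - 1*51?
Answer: 96627/22 ≈ 4392.1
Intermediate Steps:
g(z, d) = 2/3 (g(z, d) = -2/3 + (3 + 1)/3 = -2/3 + (1/3)*4 = -2/3 + 4/3 = 2/3)
x = 3 (x = -(42 - 1*51)/3 = -(42 - 51)/3 = -1/3*(-9) = 3)
C(a) = 6/(-5 + (-1 + a)**2)
(31*x)*(46 - C(g(-2, 2))) = (31*3)*(46 - 6/(-5 + (-1 + 2/3)**2)) = 93*(46 - 6/(-5 + (-1/3)**2)) = 93*(46 - 6/(-5 + 1/9)) = 93*(46 - 6/(-44/9)) = 93*(46 - 6*(-9)/44) = 93*(46 - 1*(-27/22)) = 93*(46 + 27/22) = 93*(1039/22) = 96627/22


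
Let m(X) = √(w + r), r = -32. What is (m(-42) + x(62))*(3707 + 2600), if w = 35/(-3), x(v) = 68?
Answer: 428876 + 6307*I*√393/3 ≈ 4.2888e+5 + 41677.0*I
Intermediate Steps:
w = -35/3 (w = 35*(-⅓) = -35/3 ≈ -11.667)
m(X) = I*√393/3 (m(X) = √(-35/3 - 32) = √(-131/3) = I*√393/3)
(m(-42) + x(62))*(3707 + 2600) = (I*√393/3 + 68)*(3707 + 2600) = (68 + I*√393/3)*6307 = 428876 + 6307*I*√393/3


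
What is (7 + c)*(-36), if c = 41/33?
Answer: -3264/11 ≈ -296.73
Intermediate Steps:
c = 41/33 (c = 41*(1/33) = 41/33 ≈ 1.2424)
(7 + c)*(-36) = (7 + 41/33)*(-36) = (272/33)*(-36) = -3264/11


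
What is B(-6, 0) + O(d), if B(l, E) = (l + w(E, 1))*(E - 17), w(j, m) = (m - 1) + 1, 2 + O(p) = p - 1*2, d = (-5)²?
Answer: 106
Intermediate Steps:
d = 25
O(p) = -4 + p (O(p) = -2 + (p - 1*2) = -2 + (p - 2) = -2 + (-2 + p) = -4 + p)
w(j, m) = m (w(j, m) = (-1 + m) + 1 = m)
B(l, E) = (1 + l)*(-17 + E) (B(l, E) = (l + 1)*(E - 17) = (1 + l)*(-17 + E))
B(-6, 0) + O(d) = (-17 + 0 - 17*(-6) + 0*(-6)) + (-4 + 25) = (-17 + 0 + 102 + 0) + 21 = 85 + 21 = 106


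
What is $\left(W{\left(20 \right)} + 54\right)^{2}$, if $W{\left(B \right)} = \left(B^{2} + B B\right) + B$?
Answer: $763876$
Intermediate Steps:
$W{\left(B \right)} = B + 2 B^{2}$ ($W{\left(B \right)} = \left(B^{2} + B^{2}\right) + B = 2 B^{2} + B = B + 2 B^{2}$)
$\left(W{\left(20 \right)} + 54\right)^{2} = \left(20 \left(1 + 2 \cdot 20\right) + 54\right)^{2} = \left(20 \left(1 + 40\right) + 54\right)^{2} = \left(20 \cdot 41 + 54\right)^{2} = \left(820 + 54\right)^{2} = 874^{2} = 763876$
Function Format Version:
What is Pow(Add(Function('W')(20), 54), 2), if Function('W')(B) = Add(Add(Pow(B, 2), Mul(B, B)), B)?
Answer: 763876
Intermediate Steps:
Function('W')(B) = Add(B, Mul(2, Pow(B, 2))) (Function('W')(B) = Add(Add(Pow(B, 2), Pow(B, 2)), B) = Add(Mul(2, Pow(B, 2)), B) = Add(B, Mul(2, Pow(B, 2))))
Pow(Add(Function('W')(20), 54), 2) = Pow(Add(Mul(20, Add(1, Mul(2, 20))), 54), 2) = Pow(Add(Mul(20, Add(1, 40)), 54), 2) = Pow(Add(Mul(20, 41), 54), 2) = Pow(Add(820, 54), 2) = Pow(874, 2) = 763876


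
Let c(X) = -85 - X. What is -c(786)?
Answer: 871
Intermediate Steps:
-c(786) = -(-85 - 1*786) = -(-85 - 786) = -1*(-871) = 871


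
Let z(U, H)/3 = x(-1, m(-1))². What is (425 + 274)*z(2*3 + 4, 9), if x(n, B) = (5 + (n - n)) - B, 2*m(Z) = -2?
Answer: 75492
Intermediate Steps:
m(Z) = -1 (m(Z) = (½)*(-2) = -1)
x(n, B) = 5 - B (x(n, B) = (5 + 0) - B = 5 - B)
z(U, H) = 108 (z(U, H) = 3*(5 - 1*(-1))² = 3*(5 + 1)² = 3*6² = 3*36 = 108)
(425 + 274)*z(2*3 + 4, 9) = (425 + 274)*108 = 699*108 = 75492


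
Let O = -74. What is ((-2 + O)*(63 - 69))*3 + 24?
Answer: 1392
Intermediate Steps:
((-2 + O)*(63 - 69))*3 + 24 = ((-2 - 74)*(63 - 69))*3 + 24 = -76*(-6)*3 + 24 = 456*3 + 24 = 1368 + 24 = 1392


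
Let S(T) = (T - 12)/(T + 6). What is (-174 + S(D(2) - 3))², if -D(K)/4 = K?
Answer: 717409/25 ≈ 28696.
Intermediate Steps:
D(K) = -4*K
S(T) = (-12 + T)/(6 + T)
(-174 + S(D(2) - 3))² = (-174 + (-12 + (-4*2 - 3))/(6 + (-4*2 - 3)))² = (-174 + (-12 + (-8 - 3))/(6 + (-8 - 3)))² = (-174 + (-12 - 11)/(6 - 11))² = (-174 - 23/(-5))² = (-174 - ⅕*(-23))² = (-174 + 23/5)² = (-847/5)² = 717409/25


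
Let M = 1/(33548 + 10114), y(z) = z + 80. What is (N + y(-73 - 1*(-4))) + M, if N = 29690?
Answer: 1296805063/43662 ≈ 29701.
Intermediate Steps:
y(z) = 80 + z
M = 1/43662 ≈ 2.2903e-5
(N + y(-73 - 1*(-4))) + M = (29690 + (80 + (-73 - 1*(-4)))) + 1/43662 = (29690 + (80 + (-73 + 4))) + 1/43662 = (29690 + (80 - 69)) + 1/43662 = (29690 + 11) + 1/43662 = 29701 + 1/43662 = 1296805063/43662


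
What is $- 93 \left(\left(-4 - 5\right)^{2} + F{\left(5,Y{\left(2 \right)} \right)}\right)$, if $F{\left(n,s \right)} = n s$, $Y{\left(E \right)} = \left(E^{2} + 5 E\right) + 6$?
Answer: $-16833$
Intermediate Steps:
$Y{\left(E \right)} = 6 + E^{2} + 5 E$
$- 93 \left(\left(-4 - 5\right)^{2} + F{\left(5,Y{\left(2 \right)} \right)}\right) = - 93 \left(\left(-4 - 5\right)^{2} + 5 \left(6 + 2^{2} + 5 \cdot 2\right)\right) = - 93 \left(\left(-9\right)^{2} + 5 \left(6 + 4 + 10\right)\right) = - 93 \left(81 + 5 \cdot 20\right) = - 93 \left(81 + 100\right) = \left(-93\right) 181 = -16833$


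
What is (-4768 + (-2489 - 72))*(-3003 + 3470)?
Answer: -3422643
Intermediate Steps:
(-4768 + (-2489 - 72))*(-3003 + 3470) = (-4768 - 2561)*467 = -7329*467 = -3422643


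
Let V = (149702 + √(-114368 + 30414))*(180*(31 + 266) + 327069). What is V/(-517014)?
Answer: -3164775131/28723 - 42281*I*√83954/57446 ≈ -1.1018e+5 - 213.26*I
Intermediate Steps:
V = 56965952358 + 380529*I*√83954 (V = (149702 + √(-83954))*(180*297 + 327069) = (149702 + I*√83954)*(53460 + 327069) = (149702 + I*√83954)*380529 = 56965952358 + 380529*I*√83954 ≈ 5.6966e+10 + 1.1026e+8*I)
V/(-517014) = (56965952358 + 380529*I*√83954)/(-517014) = (56965952358 + 380529*I*√83954)*(-1/517014) = -3164775131/28723 - 42281*I*√83954/57446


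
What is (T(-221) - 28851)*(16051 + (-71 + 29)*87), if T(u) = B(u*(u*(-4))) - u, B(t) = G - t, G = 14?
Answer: 2067174956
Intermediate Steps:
B(t) = 14 - t
T(u) = 14 - u + 4*u² (T(u) = (14 - u*u*(-4)) - u = (14 - u*(-4*u)) - u = (14 - (-4)*u²) - u = (14 + 4*u²) - u = 14 - u + 4*u²)
(T(-221) - 28851)*(16051 + (-71 + 29)*87) = ((14 - 1*(-221) + 4*(-221)²) - 28851)*(16051 + (-71 + 29)*87) = ((14 + 221 + 4*48841) - 28851)*(16051 - 42*87) = ((14 + 221 + 195364) - 28851)*(16051 - 3654) = (195599 - 28851)*12397 = 166748*12397 = 2067174956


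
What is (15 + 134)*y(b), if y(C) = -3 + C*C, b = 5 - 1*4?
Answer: -298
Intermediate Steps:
b = 1 (b = 5 - 4 = 1)
y(C) = -3 + C²
(15 + 134)*y(b) = (15 + 134)*(-3 + 1²) = 149*(-3 + 1) = 149*(-2) = -298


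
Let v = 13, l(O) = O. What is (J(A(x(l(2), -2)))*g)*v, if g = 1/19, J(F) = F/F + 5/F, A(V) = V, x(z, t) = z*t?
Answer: -13/76 ≈ -0.17105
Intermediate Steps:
x(z, t) = t*z
J(F) = 1 + 5/F
g = 1/19 ≈ 0.052632
(J(A(x(l(2), -2)))*g)*v = (((5 - 2*2)/((-2*2)))*(1/19))*13 = (((5 - 4)/(-4))*(1/19))*13 = (-1/4*1*(1/19))*13 = -1/4*1/19*13 = -1/76*13 = -13/76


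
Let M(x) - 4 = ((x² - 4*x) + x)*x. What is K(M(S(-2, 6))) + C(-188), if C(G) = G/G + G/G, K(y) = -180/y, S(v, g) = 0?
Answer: -43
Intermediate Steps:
M(x) = 4 + x*(x² - 3*x) (M(x) = 4 + ((x² - 4*x) + x)*x = 4 + (x² - 3*x)*x = 4 + x*(x² - 3*x))
C(G) = 2 (C(G) = 1 + 1 = 2)
K(M(S(-2, 6))) + C(-188) = -180/(4 + 0³ - 3*0²) + 2 = -180/(4 + 0 - 3*0) + 2 = -180/(4 + 0 + 0) + 2 = -180/4 + 2 = -180*¼ + 2 = -45 + 2 = -43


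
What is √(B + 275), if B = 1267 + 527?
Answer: √2069 ≈ 45.486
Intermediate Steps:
B = 1794
√(B + 275) = √(1794 + 275) = √2069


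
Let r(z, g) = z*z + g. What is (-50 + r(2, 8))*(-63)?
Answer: 2394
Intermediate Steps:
r(z, g) = g + z² (r(z, g) = z² + g = g + z²)
(-50 + r(2, 8))*(-63) = (-50 + (8 + 2²))*(-63) = (-50 + (8 + 4))*(-63) = (-50 + 12)*(-63) = -38*(-63) = 2394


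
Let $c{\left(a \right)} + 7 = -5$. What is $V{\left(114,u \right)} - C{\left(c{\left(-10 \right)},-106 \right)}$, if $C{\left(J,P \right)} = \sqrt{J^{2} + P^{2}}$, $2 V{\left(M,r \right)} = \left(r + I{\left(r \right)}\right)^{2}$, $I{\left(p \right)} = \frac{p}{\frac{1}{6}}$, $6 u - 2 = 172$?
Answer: $\frac{41209}{2} - 2 \sqrt{2845} \approx 20498.0$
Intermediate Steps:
$u = 29$ ($u = \frac{1}{3} + \frac{1}{6} \cdot 172 = \frac{1}{3} + \frac{86}{3} = 29$)
$c{\left(a \right)} = -12$ ($c{\left(a \right)} = -7 - 5 = -12$)
$I{\left(p \right)} = 6 p$ ($I{\left(p \right)} = p \frac{1}{\frac{1}{6}} = p 6 = 6 p$)
$V{\left(M,r \right)} = \frac{49 r^{2}}{2}$ ($V{\left(M,r \right)} = \frac{\left(r + 6 r\right)^{2}}{2} = \frac{\left(7 r\right)^{2}}{2} = \frac{49 r^{2}}{2}$)
$V{\left(114,u \right)} - C{\left(c{\left(-10 \right)},-106 \right)} = \frac{49 \cdot 29^{2}}{2} - \sqrt{\left(-12\right)^{2} + \left(-106\right)^{2}} = \frac{49}{2} \cdot 841 - \sqrt{144 + 11236} = \frac{41209}{2} - \sqrt{11380} = \frac{41209}{2} - 2 \sqrt{2845}$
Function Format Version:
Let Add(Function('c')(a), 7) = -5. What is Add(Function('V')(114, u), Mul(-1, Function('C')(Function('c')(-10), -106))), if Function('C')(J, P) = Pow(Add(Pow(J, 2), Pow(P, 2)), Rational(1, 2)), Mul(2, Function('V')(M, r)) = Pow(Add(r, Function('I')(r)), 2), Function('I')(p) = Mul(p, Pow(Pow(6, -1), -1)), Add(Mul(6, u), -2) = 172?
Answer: Add(Rational(41209, 2), Mul(-2, Pow(2845, Rational(1, 2)))) ≈ 20498.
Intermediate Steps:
u = 29 (u = Add(Rational(1, 3), Mul(Rational(1, 6), 172)) = Add(Rational(1, 3), Rational(86, 3)) = 29)
Function('c')(a) = -12 (Function('c')(a) = Add(-7, -5) = -12)
Function('I')(p) = Mul(6, p) (Function('I')(p) = Mul(p, Pow(Rational(1, 6), -1)) = Mul(p, 6) = Mul(6, p))
Function('V')(M, r) = Mul(Rational(49, 2), Pow(r, 2)) (Function('V')(M, r) = Mul(Rational(1, 2), Pow(Add(r, Mul(6, r)), 2)) = Mul(Rational(1, 2), Pow(Mul(7, r), 2)) = Mul(Rational(1, 2), Mul(49, Pow(r, 2))) = Mul(Rational(49, 2), Pow(r, 2)))
Add(Function('V')(114, u), Mul(-1, Function('C')(Function('c')(-10), -106))) = Add(Mul(Rational(49, 2), Pow(29, 2)), Mul(-1, Pow(Add(Pow(-12, 2), Pow(-106, 2)), Rational(1, 2)))) = Add(Mul(Rational(49, 2), 841), Mul(-1, Pow(Add(144, 11236), Rational(1, 2)))) = Add(Rational(41209, 2), Mul(-1, Pow(11380, Rational(1, 2)))) = Add(Rational(41209, 2), Mul(-1, Mul(2, Pow(2845, Rational(1, 2))))) = Add(Rational(41209, 2), Mul(-2, Pow(2845, Rational(1, 2))))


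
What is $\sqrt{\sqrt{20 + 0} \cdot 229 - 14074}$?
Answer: $\sqrt{-14074 + 458 \sqrt{5}} \approx 114.24 i$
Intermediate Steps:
$\sqrt{\sqrt{20 + 0} \cdot 229 - 14074} = \sqrt{\sqrt{20} \cdot 229 - 14074} = \sqrt{2 \sqrt{5} \cdot 229 - 14074} = \sqrt{458 \sqrt{5} - 14074} = \sqrt{-14074 + 458 \sqrt{5}}$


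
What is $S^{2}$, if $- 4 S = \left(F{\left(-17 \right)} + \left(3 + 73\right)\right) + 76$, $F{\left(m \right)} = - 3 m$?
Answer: $\frac{41209}{16} \approx 2575.6$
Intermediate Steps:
$S = - \frac{203}{4}$ ($S = - \frac{\left(\left(-3\right) \left(-17\right) + \left(3 + 73\right)\right) + 76}{4} = - \frac{\left(51 + 76\right) + 76}{4} = - \frac{127 + 76}{4} = \left(- \frac{1}{4}\right) 203 = - \frac{203}{4} \approx -50.75$)
$S^{2} = \left(- \frac{203}{4}\right)^{2} = \frac{41209}{16}$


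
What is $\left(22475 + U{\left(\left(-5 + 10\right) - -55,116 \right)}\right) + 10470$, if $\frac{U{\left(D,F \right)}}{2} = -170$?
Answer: $32605$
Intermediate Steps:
$U{\left(D,F \right)} = -340$ ($U{\left(D,F \right)} = 2 \left(-170\right) = -340$)
$\left(22475 + U{\left(\left(-5 + 10\right) - -55,116 \right)}\right) + 10470 = \left(22475 - 340\right) + 10470 = 22135 + 10470 = 32605$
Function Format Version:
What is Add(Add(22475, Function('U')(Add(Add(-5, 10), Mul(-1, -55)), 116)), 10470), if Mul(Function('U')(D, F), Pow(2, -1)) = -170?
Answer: 32605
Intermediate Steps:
Function('U')(D, F) = -340 (Function('U')(D, F) = Mul(2, -170) = -340)
Add(Add(22475, Function('U')(Add(Add(-5, 10), Mul(-1, -55)), 116)), 10470) = Add(Add(22475, -340), 10470) = Add(22135, 10470) = 32605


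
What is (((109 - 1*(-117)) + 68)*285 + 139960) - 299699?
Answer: -75949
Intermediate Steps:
(((109 - 1*(-117)) + 68)*285 + 139960) - 299699 = (((109 + 117) + 68)*285 + 139960) - 299699 = ((226 + 68)*285 + 139960) - 299699 = (294*285 + 139960) - 299699 = (83790 + 139960) - 299699 = 223750 - 299699 = -75949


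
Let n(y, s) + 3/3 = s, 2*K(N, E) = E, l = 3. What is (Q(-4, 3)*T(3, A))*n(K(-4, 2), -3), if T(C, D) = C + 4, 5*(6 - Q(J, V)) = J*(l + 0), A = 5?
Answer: -1176/5 ≈ -235.20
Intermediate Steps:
K(N, E) = E/2
n(y, s) = -1 + s
Q(J, V) = 6 - 3*J/5 (Q(J, V) = 6 - J*(3 + 0)/5 = 6 - J*3/5 = 6 - 3*J/5)
T(C, D) = 4 + C
(Q(-4, 3)*T(3, A))*n(K(-4, 2), -3) = ((6 - 3/5*(-4))*(4 + 3))*(-1 - 3) = ((6 + 12/5)*7)*(-4) = ((42/5)*7)*(-4) = (294/5)*(-4) = -1176/5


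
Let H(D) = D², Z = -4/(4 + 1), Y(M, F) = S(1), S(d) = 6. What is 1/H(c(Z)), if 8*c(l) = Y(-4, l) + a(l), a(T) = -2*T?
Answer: 400/361 ≈ 1.1080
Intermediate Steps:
Y(M, F) = 6
Z = -⅘ (Z = -4/5 = -4*⅕ = -⅘ ≈ -0.80000)
c(l) = ¾ - l/4 (c(l) = (6 - 2*l)/8 = ¾ - l/4)
1/H(c(Z)) = 1/((¾ - ¼*(-⅘))²) = 1/((¾ + ⅕)²) = 1/((19/20)²) = 1/(361/400) = 400/361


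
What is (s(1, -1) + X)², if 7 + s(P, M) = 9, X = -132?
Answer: 16900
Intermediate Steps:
s(P, M) = 2 (s(P, M) = -7 + 9 = 2)
(s(1, -1) + X)² = (2 - 132)² = (-130)² = 16900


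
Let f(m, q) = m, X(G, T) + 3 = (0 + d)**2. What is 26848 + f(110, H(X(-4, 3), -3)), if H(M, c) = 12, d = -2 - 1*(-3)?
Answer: 26958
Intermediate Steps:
d = 1 (d = -2 + 3 = 1)
X(G, T) = -2 (X(G, T) = -3 + (0 + 1)**2 = -3 + 1**2 = -3 + 1 = -2)
26848 + f(110, H(X(-4, 3), -3)) = 26848 + 110 = 26958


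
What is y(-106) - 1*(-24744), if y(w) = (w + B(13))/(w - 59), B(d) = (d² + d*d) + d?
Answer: 816503/33 ≈ 24743.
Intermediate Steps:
B(d) = d + 2*d² (B(d) = (d² + d²) + d = 2*d² + d = d + 2*d²)
y(w) = (351 + w)/(-59 + w) (y(w) = (w + 13*(1 + 2*13))/(w - 59) = (w + 13*(1 + 26))/(-59 + w) = (w + 13*27)/(-59 + w) = (w + 351)/(-59 + w) = (351 + w)/(-59 + w))
y(-106) - 1*(-24744) = (351 - 106)/(-59 - 106) - 1*(-24744) = 245/(-165) + 24744 = -1/165*245 + 24744 = -49/33 + 24744 = 816503/33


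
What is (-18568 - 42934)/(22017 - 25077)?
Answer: 30751/1530 ≈ 20.099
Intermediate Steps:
(-18568 - 42934)/(22017 - 25077) = -61502/(-3060) = -61502*(-1/3060) = 30751/1530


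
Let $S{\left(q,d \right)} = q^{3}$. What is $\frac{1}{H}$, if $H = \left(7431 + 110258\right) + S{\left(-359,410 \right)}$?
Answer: $- \frac{1}{46150590} \approx -2.1668 \cdot 10^{-8}$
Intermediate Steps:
$H = -46150590$ ($H = \left(7431 + 110258\right) + \left(-359\right)^{3} = 117689 - 46268279 = -46150590$)
$\frac{1}{H} = \frac{1}{-46150590} = - \frac{1}{46150590}$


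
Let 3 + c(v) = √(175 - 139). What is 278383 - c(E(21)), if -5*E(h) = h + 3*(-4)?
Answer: 278380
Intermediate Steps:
E(h) = 12/5 - h/5 (E(h) = -(h + 3*(-4))/5 = -(h - 12)/5 = -(-12 + h)/5 = 12/5 - h/5)
c(v) = 3 (c(v) = -3 + √(175 - 139) = -3 + √36 = -3 + 6 = 3)
278383 - c(E(21)) = 278383 - 1*3 = 278383 - 3 = 278380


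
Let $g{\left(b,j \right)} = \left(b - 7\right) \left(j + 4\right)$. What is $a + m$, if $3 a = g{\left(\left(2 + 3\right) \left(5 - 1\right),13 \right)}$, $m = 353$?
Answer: $\frac{1280}{3} \approx 426.67$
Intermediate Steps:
$g{\left(b,j \right)} = \left(-7 + b\right) \left(4 + j\right)$
$a = \frac{221}{3}$ ($a = \frac{-28 - 91 + 4 \left(2 + 3\right) \left(5 - 1\right) + \left(2 + 3\right) \left(5 - 1\right) 13}{3} = \frac{-28 - 91 + 4 \cdot 5 \cdot 4 + 5 \cdot 4 \cdot 13}{3} = \frac{-28 - 91 + 4 \cdot 20 + 20 \cdot 13}{3} = \frac{-28 - 91 + 80 + 260}{3} = \frac{1}{3} \cdot 221 = \frac{221}{3} \approx 73.667$)
$a + m = \frac{221}{3} + 353 = \frac{1280}{3}$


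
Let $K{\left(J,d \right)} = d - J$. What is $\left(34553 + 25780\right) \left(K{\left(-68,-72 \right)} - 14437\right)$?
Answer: $-871268853$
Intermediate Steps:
$\left(34553 + 25780\right) \left(K{\left(-68,-72 \right)} - 14437\right) = \left(34553 + 25780\right) \left(\left(-72 - -68\right) - 14437\right) = 60333 \left(\left(-72 + 68\right) - 14437\right) = 60333 \left(-4 - 14437\right) = 60333 \left(-14441\right) = -871268853$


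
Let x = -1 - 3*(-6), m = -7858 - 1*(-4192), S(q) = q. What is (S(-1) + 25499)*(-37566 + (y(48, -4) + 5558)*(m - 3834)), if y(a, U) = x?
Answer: -1067092982868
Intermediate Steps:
m = -3666 (m = -7858 + 4192 = -3666)
x = 17 (x = -1 + 18 = 17)
y(a, U) = 17
(S(-1) + 25499)*(-37566 + (y(48, -4) + 5558)*(m - 3834)) = (-1 + 25499)*(-37566 + (17 + 5558)*(-3666 - 3834)) = 25498*(-37566 + 5575*(-7500)) = 25498*(-37566 - 41812500) = 25498*(-41850066) = -1067092982868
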